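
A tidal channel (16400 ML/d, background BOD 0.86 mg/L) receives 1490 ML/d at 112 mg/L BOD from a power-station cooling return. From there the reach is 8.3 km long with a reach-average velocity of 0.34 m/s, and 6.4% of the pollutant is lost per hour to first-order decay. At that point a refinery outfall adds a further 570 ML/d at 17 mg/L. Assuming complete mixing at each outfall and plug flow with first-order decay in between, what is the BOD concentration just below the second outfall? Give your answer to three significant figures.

6.79 mg/L

Mixed concentration C = ΣQC/ΣQ = (16400·0.8600 + 1490·112.0) / 17890 = 181000/17890 = 10.12 mg/L; combined flow 17890 ML/d.
Travel time t = 8.3·1000 / 0.34 = 24410 s = 6.781 h.
6.4%/h lost → k = −ln(1 − 0.064) = 0.06614 h⁻¹.
Applying C = C₀e^(−kt): 10.12 × 0.6386 = 6.460 mg/L.
Second outfall: C = (17890·6.460 + 570.0·17.00)/18460 = 6.786 mg/L.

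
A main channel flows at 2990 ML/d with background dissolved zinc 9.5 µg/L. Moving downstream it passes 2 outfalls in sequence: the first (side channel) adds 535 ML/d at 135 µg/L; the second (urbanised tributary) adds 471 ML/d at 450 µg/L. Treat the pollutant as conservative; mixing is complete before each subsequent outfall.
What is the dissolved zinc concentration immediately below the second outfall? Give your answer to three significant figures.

Below outfall 1: Q → 3525 ML/d, C = (2990·9.500 + 535.0·135.0)/3525 = 28.55 µg/L.
Below outfall 2: Q → 3996 ML/d, C = (3525·28.55 + 471.0·450.0)/3996 = 78.22 µg/L.

78.2 µg/L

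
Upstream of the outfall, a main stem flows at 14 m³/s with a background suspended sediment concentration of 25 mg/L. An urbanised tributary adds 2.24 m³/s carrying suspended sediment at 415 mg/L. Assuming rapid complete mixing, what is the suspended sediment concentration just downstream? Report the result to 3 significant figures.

Flow-weighted average: C = (14.00·25.00 + 2.240·415.0) / 16.24 = 1280/16.24 = 78.79 mg/L.

78.8 mg/L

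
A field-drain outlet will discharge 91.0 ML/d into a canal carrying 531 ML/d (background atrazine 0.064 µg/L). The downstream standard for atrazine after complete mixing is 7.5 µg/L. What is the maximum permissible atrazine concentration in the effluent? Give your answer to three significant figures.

50.9 µg/L

At the limit, (Qr·Cr + Qe·Cₑ)/(Qr + Qe) = 7.5:
Cₑ = (622.0·7.5 − 531.0·0.06400) / 91.00 = 50.89 µg/L.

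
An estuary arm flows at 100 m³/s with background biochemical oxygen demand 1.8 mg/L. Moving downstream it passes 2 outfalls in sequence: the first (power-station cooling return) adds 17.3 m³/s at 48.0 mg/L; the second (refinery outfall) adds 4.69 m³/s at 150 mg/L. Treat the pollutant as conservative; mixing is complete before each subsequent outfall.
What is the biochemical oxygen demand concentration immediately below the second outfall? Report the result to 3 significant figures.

14.0 mg/L

After outfall 1: Q = 100.0 + 17.30 = 117.3 m³/s; C = (100.0·1.800 + 17.30·48.00)/117.3 = 8.614 mg/L.
After outfall 2: Q = 117.3 + 4.690 = 122.0 m³/s; C = (117.3·8.614 + 4.690·150.0)/122.0 = 14.05 mg/L.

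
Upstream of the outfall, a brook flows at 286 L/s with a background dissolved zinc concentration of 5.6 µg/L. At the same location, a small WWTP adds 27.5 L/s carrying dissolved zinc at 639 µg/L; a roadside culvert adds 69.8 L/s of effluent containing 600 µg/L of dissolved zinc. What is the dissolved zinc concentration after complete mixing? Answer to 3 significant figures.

Flow-weighted average: C = (286.0·5.600 + 27.50·639.0 + 69.80·600.0) / 383.3 = 61050/383.3 = 159.3 µg/L.

159 µg/L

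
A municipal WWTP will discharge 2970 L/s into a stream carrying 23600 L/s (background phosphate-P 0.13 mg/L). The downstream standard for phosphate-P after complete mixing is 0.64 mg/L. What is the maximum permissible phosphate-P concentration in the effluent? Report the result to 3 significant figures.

4.69 mg/L

At the limit, (Qr·Cr + Qe·Cₑ)/(Qr + Qe) = 0.64:
Cₑ = (26570·0.64 − 23600·0.1300) / 2970 = 4.693 mg/L.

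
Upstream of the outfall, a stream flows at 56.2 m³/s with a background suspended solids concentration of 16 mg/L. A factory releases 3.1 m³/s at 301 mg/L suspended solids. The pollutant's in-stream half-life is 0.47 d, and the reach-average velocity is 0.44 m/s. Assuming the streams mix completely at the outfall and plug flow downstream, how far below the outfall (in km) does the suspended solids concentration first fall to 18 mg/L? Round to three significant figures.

Mass balance: C = (56.20·16.00 + 3.100·301.0) / 59.30 = 1832/59.30 = 30.90 mg/L.
Half-life 0.47 d → k = ln 2 / 0.47 = 1.475 d⁻¹.
Set 30.90·exp(−k·t) = 18 → t = ln(30.90/18)/k = 31660 s = 8.793 h.
Distance = v·t = 0.44·31660 = 13930 m = 13.93 km.

13.9 km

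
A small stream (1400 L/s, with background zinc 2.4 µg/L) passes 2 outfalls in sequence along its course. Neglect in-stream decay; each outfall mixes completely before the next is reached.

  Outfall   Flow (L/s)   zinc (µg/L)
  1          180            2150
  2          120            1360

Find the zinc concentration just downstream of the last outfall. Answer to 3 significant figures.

326 µg/L

After outfall 1: Q = 1400 + 180.0 = 1580 L/s; C = (1400·2.400 + 180.0·2150)/1580 = 247.1 µg/L.
After outfall 2: Q = 1580 + 120.0 = 1700 L/s; C = (1580·247.1 + 120.0·1360)/1700 = 325.6 µg/L.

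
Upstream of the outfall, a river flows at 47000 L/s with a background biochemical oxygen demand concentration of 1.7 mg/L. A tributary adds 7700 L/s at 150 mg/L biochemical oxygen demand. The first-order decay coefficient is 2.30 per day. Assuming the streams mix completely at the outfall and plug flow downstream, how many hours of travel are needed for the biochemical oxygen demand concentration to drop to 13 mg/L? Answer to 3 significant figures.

5.76 h

Conservation of mass: C = (47000·1.700 + 7700·150.0) / 54700 = 1235000/54700 = 22.58 mg/L.
22.58·exp(−k·t) = 13 → t = ln(22.58/13)/k = 20730 s = 5.759 h.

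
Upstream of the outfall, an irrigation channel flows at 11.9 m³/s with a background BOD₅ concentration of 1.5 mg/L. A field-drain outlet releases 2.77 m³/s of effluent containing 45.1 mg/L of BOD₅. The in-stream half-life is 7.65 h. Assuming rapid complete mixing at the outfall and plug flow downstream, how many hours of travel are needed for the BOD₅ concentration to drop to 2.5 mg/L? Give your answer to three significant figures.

15.0 h

Mass balance: C = (11.90·1.500 + 2.770·45.10) / 14.67 = 142.8/14.67 = 9.733 mg/L.
Half-life 7.65 h → k = ln 2 / 7.65 = 0.09061 h⁻¹ = 2.175 d⁻¹.
9.733·exp(−k·t) = 2.5 → t = ln(9.733/2.5)/k = 54000 s = 15.00 h.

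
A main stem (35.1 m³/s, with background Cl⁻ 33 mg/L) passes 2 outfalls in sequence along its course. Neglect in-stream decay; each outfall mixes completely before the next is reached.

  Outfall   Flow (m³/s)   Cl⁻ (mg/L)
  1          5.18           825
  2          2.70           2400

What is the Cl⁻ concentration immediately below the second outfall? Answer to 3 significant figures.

Outfall 1: combined Q = 40.28 m³/s; C = (35.10·33.00 + 5.180·825.0)/40.28 = 134.9 mg/L.
Outfall 2: combined Q = 42.98 m³/s; C = (40.28·134.9 + 2.700·2400)/42.98 = 277.1 mg/L.

277 mg/L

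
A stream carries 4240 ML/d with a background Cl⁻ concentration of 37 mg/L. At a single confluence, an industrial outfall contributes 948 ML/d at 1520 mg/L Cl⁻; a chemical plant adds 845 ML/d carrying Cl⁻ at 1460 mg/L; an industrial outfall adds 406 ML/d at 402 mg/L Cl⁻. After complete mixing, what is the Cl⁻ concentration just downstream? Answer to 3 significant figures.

465 mg/L

After mixing, C = (4240·37.00 + 948.0·1520 + 845.0·1460 + 406.0·402.0) / 6439 = 2995000/6439 = 465.1 mg/L.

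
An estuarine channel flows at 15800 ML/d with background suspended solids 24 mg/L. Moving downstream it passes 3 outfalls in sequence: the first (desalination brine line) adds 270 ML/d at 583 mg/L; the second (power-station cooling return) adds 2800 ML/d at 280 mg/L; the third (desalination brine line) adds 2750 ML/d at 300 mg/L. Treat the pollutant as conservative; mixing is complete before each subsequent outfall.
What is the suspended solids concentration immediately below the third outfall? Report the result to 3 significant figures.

99.2 mg/L

After outfall 1: Q = 15800 + 270.0 = 16070 ML/d; C = (15800·24.00 + 270.0·583.0)/16070 = 33.39 mg/L.
After outfall 2: Q = 16070 + 2800 = 18870 ML/d; C = (16070·33.39 + 2800·280.0)/18870 = 69.98 mg/L.
After outfall 3: Q = 18870 + 2750 = 21620 ML/d; C = (18870·69.98 + 2750·300.0)/21620 = 99.24 mg/L.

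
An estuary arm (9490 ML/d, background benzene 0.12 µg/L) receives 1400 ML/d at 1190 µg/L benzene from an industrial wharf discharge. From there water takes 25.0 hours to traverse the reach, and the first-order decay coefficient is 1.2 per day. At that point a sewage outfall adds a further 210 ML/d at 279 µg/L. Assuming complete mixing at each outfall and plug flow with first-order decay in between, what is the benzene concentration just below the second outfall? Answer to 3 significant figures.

Mixed concentration C = ΣQC/ΣQ = (9490·0.1200 + 1400·1190) / 10890 = 1667000/10890 = 153.1 µg/L; combined flow 10890 ML/d.
First-order decay: C = 153.1·exp(−k·t) = 153.1·0.2865 = 43.86 µg/L.
Second outfall: C = (10890·43.86 + 210.0·279.0)/11100 = 48.31 µg/L.

48.3 µg/L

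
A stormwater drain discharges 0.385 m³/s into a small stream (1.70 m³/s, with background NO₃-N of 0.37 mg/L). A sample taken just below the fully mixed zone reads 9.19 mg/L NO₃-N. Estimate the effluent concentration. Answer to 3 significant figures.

Mass balance: 1.700·0.3700 + 0.3850·Cₑ = 2.085·9.190
→ Cₑ = (2.085·9.190 − 1.700·0.3700) / 0.3850 = 48.14 mg/L.

48.1 mg/L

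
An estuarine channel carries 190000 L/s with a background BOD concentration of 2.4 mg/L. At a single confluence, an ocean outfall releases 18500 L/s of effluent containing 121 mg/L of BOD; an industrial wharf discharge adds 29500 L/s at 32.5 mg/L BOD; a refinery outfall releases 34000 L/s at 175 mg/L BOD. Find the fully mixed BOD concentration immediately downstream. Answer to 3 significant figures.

35.3 mg/L

Conservation of mass: C = (190000·2.400 + 18500·121.0 + 29500·32.50 + 34000·175.0) / 272000 = 9603000/272000 = 35.31 mg/L.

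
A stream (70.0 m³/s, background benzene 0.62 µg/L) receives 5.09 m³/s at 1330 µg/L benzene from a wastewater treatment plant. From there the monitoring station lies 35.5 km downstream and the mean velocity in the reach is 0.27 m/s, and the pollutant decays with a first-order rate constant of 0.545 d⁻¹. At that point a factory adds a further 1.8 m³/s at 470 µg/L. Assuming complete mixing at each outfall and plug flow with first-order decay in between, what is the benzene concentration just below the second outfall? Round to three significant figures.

49.7 µg/L

Flow-weighted average: C = (70.00·0.6200 + 5.090·1330) / 75.09 = 6813/75.09 = 90.73 µg/L; combined flow 75.09 m³/s.
Travel time t = 35.5·1000 / 0.27 = 131500 s = 36.52 h.
Decay over the reach: 90.73·exp(−kt) = 90.73·0.4363 = 39.59 µg/L.
Second outfall: C = (75.09·39.59 + 1.800·470.0)/76.89 = 49.66 µg/L.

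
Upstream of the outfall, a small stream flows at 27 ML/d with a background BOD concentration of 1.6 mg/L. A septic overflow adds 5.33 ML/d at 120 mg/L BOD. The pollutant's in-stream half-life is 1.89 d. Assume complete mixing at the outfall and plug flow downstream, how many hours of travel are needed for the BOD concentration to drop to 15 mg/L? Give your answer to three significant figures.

22.4 h

After mixing, C = (27.00·1.600 + 5.330·120.0) / 32.33 = 682.8/32.33 = 21.12 mg/L.
Half-life 1.89 d → k = ln 2 / 1.89 = 0.3667 d⁻¹.
21.12·exp(−k·t) = 15 → t = ln(21.12/15)/k = 80610 s = 22.39 h.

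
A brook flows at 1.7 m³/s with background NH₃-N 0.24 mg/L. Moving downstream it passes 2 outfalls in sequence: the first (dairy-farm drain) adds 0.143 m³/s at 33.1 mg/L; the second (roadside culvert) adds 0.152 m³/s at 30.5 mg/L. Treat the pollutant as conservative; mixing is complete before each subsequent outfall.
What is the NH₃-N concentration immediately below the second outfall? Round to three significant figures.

Below outfall 1: Q → 1.843 m³/s, C = (1.700·0.2400 + 0.1430·33.10)/1.843 = 2.790 mg/L.
Below outfall 2: Q → 1.995 m³/s, C = (1.843·2.790 + 0.1520·30.50)/1.995 = 4.901 mg/L.

4.90 mg/L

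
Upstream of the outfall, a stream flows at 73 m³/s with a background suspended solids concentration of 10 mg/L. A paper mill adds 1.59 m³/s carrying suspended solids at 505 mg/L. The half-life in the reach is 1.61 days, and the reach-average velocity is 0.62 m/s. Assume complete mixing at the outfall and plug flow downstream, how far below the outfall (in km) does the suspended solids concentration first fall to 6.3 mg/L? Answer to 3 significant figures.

147 km

Conservation of mass: C = (73.00·10.00 + 1.590·505.0) / 74.59 = 1533/74.59 = 20.55 mg/L.
Half-life 1.61 d → k = ln 2 / 1.61 = 0.4305 d⁻¹.
Set 20.55·exp(−k·t) = 6.3 → t = ln(20.55/6.3)/k = 237300 s = 65.91 h.
Distance = v·t = 0.62·237300 = 147100 m = 147.1 km.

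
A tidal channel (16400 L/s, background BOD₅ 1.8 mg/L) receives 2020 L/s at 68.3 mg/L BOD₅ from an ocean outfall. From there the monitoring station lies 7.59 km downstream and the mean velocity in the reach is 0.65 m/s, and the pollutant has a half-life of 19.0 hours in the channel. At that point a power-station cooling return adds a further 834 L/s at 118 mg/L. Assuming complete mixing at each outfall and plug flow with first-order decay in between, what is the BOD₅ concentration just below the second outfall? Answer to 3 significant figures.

Flow-weighted average: C = (16400·1.800 + 2020·68.30) / 18420 = 167500/18420 = 9.093 mg/L; combined flow 18420 L/s.
Travel time t = 7.59·1000 / 0.65 = 11680 s = 3.244 h.
Half-life 19.0 h → k = ln 2 / 19.0 = 0.03648 h⁻¹ = 0.8756 d⁻¹.
First-order decay: C = 9.093·exp(−k·t) = 9.093·0.8884 = 8.078 mg/L.
Second outfall: C = (18420·8.078 + 834.0·118.0)/19250 = 12.84 mg/L.

12.8 mg/L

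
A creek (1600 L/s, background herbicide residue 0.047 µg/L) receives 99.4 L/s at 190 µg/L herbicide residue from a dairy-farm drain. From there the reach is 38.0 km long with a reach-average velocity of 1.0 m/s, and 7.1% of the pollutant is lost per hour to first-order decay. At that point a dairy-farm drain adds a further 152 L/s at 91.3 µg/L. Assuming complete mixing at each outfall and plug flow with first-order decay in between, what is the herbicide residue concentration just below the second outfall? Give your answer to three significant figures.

Mixed concentration C = ΣQC/ΣQ = (1600·0.04700 + 99.40·190.0) / 1699 = 18960/1699 = 11.16 µg/L; combined flow 1699 L/s.
Travel time t = 38.0·1000 / 1.0 = 38000 s = 10.56 h.
7.1%/h lost → k = −ln(1 − 0.071) = 0.07365 h⁻¹.
First-order decay: C = 11.16·exp(−k·t) = 11.16·0.4596 = 5.128 µg/L.
Second outfall: C = (1699·5.128 + 152.0·91.30)/1851 = 12.20 µg/L.

12.2 µg/L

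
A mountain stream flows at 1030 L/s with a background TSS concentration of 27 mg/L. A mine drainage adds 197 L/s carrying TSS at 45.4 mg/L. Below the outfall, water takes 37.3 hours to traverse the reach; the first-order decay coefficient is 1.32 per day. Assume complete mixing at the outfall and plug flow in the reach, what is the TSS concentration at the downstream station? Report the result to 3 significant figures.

After mixing, C = (1030·27.00 + 197.0·45.40) / 1227 = 36750/1227 = 29.95 mg/L.
Applying C = C₀e^(−kt): 29.95 × 0.1285 = 3.850 mg/L.

3.85 mg/L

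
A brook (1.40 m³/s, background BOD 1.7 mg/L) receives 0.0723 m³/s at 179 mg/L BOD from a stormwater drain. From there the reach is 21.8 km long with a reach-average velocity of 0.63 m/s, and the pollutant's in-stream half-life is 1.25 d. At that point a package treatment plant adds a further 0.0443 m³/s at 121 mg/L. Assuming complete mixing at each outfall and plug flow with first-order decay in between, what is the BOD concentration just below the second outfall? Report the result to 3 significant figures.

Conservation of mass: C = (1.400·1.700 + 0.07230·179.0) / 1.472 = 15.32/1.472 = 10.41 mg/L; combined flow 1.472 m³/s.
Travel time t = 21.8·1000 / 0.63 = 34600 s = 9.612 h.
Half-life 1.25 d → k = ln 2 / 1.25 = 0.5545 d⁻¹.
After decay, C = 10.41 × e^(−kt) = 10.41 × 0.8008 = 8.334 mg/L.
At the second outfall, C = (1.472·8.334 + 0.04430·121.0) / (1.472 + 0.04430) = 11.63 mg/L.

11.6 mg/L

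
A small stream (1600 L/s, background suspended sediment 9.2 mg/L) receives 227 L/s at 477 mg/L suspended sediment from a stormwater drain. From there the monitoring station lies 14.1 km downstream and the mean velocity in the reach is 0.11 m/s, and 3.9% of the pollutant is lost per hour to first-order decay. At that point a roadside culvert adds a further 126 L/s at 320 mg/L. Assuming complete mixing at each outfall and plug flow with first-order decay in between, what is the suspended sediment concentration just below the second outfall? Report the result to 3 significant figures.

Mixed concentration C = ΣQC/ΣQ = (1600·9.200 + 227.0·477.0) / 1827 = 123000/1827 = 67.32 mg/L; combined flow 1827 L/s.
Travel time t = 14.1·1000 / 0.11 = 128200 s = 35.61 h.
3.9%/h lost → k = −ln(1 − 0.039) = 0.03978 h⁻¹.
After decay, C = 67.32 × e^(−kt) = 67.32 × 0.2426 = 16.33 mg/L.
At the second outfall, C = (1827·16.33 + 126.0·320.0) / (1827 + 126.0) = 35.92 mg/L.

35.9 mg/L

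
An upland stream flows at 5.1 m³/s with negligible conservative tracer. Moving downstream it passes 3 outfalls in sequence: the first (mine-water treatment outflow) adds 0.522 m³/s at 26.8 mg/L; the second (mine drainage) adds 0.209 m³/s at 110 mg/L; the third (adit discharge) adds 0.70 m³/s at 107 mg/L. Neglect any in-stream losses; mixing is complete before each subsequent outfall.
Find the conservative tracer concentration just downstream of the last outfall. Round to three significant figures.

Outfall 1: combined Q = 5.622 m³/s; C = (5.100·0 + 0.5220·26.80)/5.622 = 2.488 mg/L.
Outfall 2: combined Q = 5.831 m³/s; C = (5.622·2.488 + 0.2090·110.0)/5.831 = 6.342 mg/L.
Outfall 3: combined Q = 6.531 m³/s; C = (5.831·6.342 + 0.7000·107.0)/6.531 = 17.13 mg/L.

17.1 mg/L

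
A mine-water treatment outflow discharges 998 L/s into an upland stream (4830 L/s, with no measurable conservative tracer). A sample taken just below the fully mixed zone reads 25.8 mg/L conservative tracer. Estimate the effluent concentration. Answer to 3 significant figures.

Mass balance: 4830·0 + 998.0·Cₑ = 5828·25.80
→ Cₑ = (5828·25.80 − 4830·0) / 998.0 = 150.7 mg/L.

151 mg/L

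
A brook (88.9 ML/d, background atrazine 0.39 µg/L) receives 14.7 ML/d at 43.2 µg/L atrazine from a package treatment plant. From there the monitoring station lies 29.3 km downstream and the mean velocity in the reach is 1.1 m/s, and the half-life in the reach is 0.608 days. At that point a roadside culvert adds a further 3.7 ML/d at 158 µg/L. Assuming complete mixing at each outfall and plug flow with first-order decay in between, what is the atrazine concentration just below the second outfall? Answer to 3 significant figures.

9.84 µg/L

Mass balance: C = (88.90·0.3900 + 14.70·43.20) / 103.6 = 669.7/103.6 = 6.464 µg/L; combined flow 103.6 ML/d.
Travel time t = 29.3·1000 / 1.1 = 26640 s = 7.399 h.
Half-life 0.608 d → k = ln 2 / 0.608 = 1.140 d⁻¹.
Decay over the reach: 6.464·exp(−kt) = 6.464·0.7037 = 4.549 µg/L.
At the second outfall, C = (103.6·4.549 + 3.700·158.0) / (103.6 + 3.700) = 9.840 µg/L.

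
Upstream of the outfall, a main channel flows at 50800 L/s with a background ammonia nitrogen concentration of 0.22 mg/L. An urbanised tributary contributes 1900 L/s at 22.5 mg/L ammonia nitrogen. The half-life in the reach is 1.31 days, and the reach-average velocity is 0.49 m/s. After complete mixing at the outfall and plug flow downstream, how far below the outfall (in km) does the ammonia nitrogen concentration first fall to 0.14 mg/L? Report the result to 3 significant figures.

159 km

Mass balance: C = (50800·0.2200 + 1900·22.50) / 52700 = 53930/52700 = 1.023 mg/L.
Half-life 1.31 d → k = ln 2 / 1.31 = 0.5291 d⁻¹.
Set 1.023·exp(−k·t) = 0.14 → t = ln(1.023/0.14)/k = 324800 s = 90.22 h.
Distance = v·t = 0.49·324800 = 159200 m = 159.2 km.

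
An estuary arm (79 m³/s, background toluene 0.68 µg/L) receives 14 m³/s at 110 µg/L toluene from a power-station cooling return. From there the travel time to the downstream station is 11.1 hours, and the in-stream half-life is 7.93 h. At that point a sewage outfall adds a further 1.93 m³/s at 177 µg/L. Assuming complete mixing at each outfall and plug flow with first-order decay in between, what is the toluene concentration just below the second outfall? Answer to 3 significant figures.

9.96 µg/L

Mass balance: C = (79.00·0.6800 + 14.00·110.0) / 93.00 = 1594/93.00 = 17.14 µg/L; combined flow 93.00 m³/s.
Half-life 7.93 h → k = ln 2 / 7.93 = 0.08741 h⁻¹ = 2.098 d⁻¹.
Applying C = C₀e^(−kt): 17.14 × 0.3790 = 6.495 µg/L.
Second outfall: C = (93.00·6.495 + 1.930·177.0)/94.93 = 9.961 µg/L.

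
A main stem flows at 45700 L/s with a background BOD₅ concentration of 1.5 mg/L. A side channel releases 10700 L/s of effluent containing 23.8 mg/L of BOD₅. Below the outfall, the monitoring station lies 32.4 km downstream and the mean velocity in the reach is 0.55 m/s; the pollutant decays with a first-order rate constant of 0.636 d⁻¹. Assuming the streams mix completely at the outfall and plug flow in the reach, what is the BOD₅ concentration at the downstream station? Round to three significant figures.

3.71 mg/L

Conservation of mass: C = (45700·1.500 + 10700·23.80) / 56400 = 323200/56400 = 5.731 mg/L.
Travel time t = 32.4·1000 / 0.55 = 58910 s = 16.36 h.
Decay over the reach: 5.731·exp(−kt) = 5.731·0.6481 = 3.714 mg/L.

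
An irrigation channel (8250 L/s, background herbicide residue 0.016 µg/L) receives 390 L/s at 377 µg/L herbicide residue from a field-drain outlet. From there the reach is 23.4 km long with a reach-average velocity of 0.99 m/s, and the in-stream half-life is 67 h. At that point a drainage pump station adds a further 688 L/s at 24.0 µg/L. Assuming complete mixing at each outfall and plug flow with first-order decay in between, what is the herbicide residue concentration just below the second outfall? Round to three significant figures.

Mass balance: C = (8250·0.01600 + 390.0·377.0) / 8640 = 147200/8640 = 17.03 µg/L; combined flow 8640 L/s.
Travel time t = 23.4·1000 / 0.99 = 23640 s = 6.566 h.
Half-life 67 h → k = ln 2 / 67 = 0.01035 h⁻¹ = 0.2483 d⁻¹.
First-order decay: C = 17.03·exp(−k·t) = 17.03·0.9343 = 15.91 µg/L.
At the second outfall, C = (8640·15.91 + 688.0·24.00) / (8640 + 688.0) = 16.51 µg/L.

16.5 µg/L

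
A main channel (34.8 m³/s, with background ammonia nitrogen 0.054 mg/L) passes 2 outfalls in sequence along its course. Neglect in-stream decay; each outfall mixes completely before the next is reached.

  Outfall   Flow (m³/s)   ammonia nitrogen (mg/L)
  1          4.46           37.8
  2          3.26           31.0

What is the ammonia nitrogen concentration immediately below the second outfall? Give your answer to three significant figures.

6.39 mg/L

Outfall 1: combined Q = 39.26 m³/s; C = (34.80·0.05400 + 4.460·37.80)/39.26 = 4.342 mg/L.
Outfall 2: combined Q = 42.52 m³/s; C = (39.26·4.342 + 3.260·31.00)/42.52 = 6.386 mg/L.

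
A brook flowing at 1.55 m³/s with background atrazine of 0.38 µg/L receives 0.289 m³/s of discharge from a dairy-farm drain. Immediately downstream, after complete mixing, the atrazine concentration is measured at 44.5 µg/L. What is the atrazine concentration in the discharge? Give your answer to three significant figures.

281 µg/L

Mass balance: 1.550·0.3800 + 0.2890·Cₑ = 1.839·44.50
→ Cₑ = (1.839·44.50 − 1.550·0.3800) / 0.2890 = 281.1 µg/L.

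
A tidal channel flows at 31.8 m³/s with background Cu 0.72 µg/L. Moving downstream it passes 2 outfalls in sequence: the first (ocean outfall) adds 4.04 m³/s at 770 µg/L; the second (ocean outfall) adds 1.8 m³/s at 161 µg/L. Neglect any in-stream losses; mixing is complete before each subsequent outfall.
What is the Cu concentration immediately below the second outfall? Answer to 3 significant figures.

91.0 µg/L

Below outfall 1: Q → 35.84 m³/s, C = (31.80·0.7200 + 4.040·770.0)/35.84 = 87.44 µg/L.
Below outfall 2: Q → 37.64 m³/s, C = (35.84·87.44 + 1.800·161.0)/37.64 = 90.95 µg/L.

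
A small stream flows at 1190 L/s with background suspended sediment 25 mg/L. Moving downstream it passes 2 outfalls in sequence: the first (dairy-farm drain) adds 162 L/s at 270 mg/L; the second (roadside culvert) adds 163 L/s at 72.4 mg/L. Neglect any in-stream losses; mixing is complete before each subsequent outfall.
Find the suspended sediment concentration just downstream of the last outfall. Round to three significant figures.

After outfall 1: Q = 1190 + 162.0 = 1352 L/s; C = (1190·25.00 + 162.0·270.0)/1352 = 54.36 mg/L.
After outfall 2: Q = 1352 + 163.0 = 1515 L/s; C = (1352·54.36 + 163.0·72.40)/1515 = 56.30 mg/L.

56.3 mg/L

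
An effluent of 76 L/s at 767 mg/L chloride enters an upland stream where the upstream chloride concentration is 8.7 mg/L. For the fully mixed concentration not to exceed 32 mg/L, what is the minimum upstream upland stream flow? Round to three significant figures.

2400 L/s

Set C_mix = 32: (Q·8.700 + 76.00·767.0) / (Q + 76.00) = 32
→ Q = 76.00·(767.0 − 32)/(32 − 8.700) = 2397 L/s.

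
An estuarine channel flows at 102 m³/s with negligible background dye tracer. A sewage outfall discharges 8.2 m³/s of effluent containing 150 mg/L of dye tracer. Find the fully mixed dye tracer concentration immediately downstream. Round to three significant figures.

Mass balance: C = (102.0·0 + 8.200·150.0) / 110.2 = 1230/110.2 = 11.16 mg/L.

11.2 mg/L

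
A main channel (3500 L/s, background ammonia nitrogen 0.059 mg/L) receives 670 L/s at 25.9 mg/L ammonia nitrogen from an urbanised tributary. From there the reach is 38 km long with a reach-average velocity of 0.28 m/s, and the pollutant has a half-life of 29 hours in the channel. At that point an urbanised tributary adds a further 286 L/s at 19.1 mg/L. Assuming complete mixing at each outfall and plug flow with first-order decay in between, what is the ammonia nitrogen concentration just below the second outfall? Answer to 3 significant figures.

2.83 mg/L

Conservation of mass: C = (3500·0.05900 + 670.0·25.90) / 4170 = 17560/4170 = 4.211 mg/L; combined flow 4170 L/s.
Travel time t = 38·1000 / 0.28 = 135700 s = 37.70 h.
Half-life 29 h → k = ln 2 / 29 = 0.02390 h⁻¹ = 0.5736 d⁻¹.
Decay over the reach: 4.211·exp(−kt) = 4.211·0.4061 = 1.710 mg/L.
At the second outfall, C = (4170·1.710 + 286.0·19.10) / (4170 + 286.0) = 2.826 mg/L.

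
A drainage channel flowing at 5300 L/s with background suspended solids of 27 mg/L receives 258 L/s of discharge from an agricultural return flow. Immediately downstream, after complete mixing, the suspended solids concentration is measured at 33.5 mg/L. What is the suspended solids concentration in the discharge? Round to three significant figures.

Mass balance: 5300·27.00 + 258.0·Cₑ = 5558·33.50
→ Cₑ = (5558·33.50 − 5300·27.00) / 258.0 = 167.0 mg/L.

167 mg/L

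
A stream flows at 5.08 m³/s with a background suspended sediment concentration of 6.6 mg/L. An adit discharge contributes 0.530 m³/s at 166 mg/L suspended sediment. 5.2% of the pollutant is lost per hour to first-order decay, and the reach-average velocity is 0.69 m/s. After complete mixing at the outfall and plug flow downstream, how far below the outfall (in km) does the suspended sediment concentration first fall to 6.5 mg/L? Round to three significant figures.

56.0 km

Flow-weighted average: C = (5.080·6.600 + 0.5300·166.0) / 5.610 = 121.5/5.610 = 21.66 mg/L.
5.2%/h lost → k = −ln(1 − 0.052) = 0.05340 h⁻¹.
Set 21.66·exp(−k·t) = 6.5 → t = ln(21.66/6.5)/k = 81140 s = 22.54 h.
Distance = v·t = 0.69·81140 = 55990 m = 55.99 km.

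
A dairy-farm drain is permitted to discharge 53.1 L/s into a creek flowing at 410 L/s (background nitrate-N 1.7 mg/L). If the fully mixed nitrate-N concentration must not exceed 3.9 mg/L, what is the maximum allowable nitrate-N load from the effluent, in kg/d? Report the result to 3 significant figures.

95.8 kg/d

Mass balance at the limit: 410.0·1.700 + 53.10·Cₑ = 463.1·3.9 → Cₑ = 20.89 mg/L.
53.10 L/s = 0.05310 m³/s. Load = 0.05310 m³/s × 20.89 g/m³ × 86 400 s/d = 95.83 kg/d.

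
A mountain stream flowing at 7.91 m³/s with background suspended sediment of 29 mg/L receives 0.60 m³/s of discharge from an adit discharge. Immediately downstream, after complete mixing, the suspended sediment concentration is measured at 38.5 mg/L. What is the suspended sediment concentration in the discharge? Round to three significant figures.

164 mg/L

Mass balance: 7.910·29.00 + 0.6000·Cₑ = 8.510·38.50
→ Cₑ = (8.510·38.50 − 7.910·29.00) / 0.6000 = 163.7 mg/L.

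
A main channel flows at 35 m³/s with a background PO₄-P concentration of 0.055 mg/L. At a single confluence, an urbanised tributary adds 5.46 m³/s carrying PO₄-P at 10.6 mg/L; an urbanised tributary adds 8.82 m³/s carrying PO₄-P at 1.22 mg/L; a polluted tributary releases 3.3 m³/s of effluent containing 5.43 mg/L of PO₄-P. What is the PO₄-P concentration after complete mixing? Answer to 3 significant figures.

1.68 mg/L

Mixed concentration C = ΣQC/ΣQ = (35.00·0.05500 + 5.460·10.60 + 8.820·1.220 + 3.300·5.430) / 52.58 = 88.48/52.58 = 1.683 mg/L.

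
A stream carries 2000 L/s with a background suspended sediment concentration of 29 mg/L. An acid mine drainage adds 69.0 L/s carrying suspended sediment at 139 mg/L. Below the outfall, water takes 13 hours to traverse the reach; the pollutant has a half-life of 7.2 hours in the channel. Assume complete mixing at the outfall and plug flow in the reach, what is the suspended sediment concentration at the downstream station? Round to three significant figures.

9.35 mg/L

After mixing, C = (2000·29.00 + 69.00·139.0) / 2069 = 67590/2069 = 32.67 mg/L.
Half-life 7.2 h → k = ln 2 / 7.2 = 0.09627 h⁻¹ = 2.310 d⁻¹.
First-order decay: C = 32.67·exp(−k·t) = 32.67·0.2861 = 9.345 mg/L.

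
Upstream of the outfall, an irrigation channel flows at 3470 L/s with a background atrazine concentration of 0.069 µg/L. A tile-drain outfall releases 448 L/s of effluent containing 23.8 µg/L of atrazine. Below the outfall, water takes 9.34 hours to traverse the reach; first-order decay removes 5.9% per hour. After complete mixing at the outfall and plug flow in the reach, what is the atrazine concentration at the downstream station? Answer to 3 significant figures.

1.58 µg/L

Mass balance: C = (3470·0.06900 + 448.0·23.80) / 3918 = 10900/3918 = 2.782 µg/L.
5.9%/h lost → k = −ln(1 − 0.059) = 0.06081 h⁻¹.
First-order decay: C = 2.782·exp(−k·t) = 2.782·0.5667 = 1.577 µg/L.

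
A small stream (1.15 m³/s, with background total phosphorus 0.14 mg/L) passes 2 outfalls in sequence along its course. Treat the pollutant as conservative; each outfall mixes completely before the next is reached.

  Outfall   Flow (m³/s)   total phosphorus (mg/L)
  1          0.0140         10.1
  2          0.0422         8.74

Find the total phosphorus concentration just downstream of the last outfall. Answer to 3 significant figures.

Below outfall 1: Q → 1.164 m³/s, C = (1.150·0.1400 + 0.01400·10.10)/1.164 = 0.2598 mg/L.
Below outfall 2: Q → 1.206 m³/s, C = (1.164·0.2598 + 0.04220·8.740)/1.206 = 0.5565 mg/L.

0.556 mg/L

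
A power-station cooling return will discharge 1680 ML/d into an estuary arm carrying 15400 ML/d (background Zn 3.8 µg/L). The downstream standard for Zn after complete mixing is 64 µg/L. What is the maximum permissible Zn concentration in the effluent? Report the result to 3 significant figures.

At the limit, (Qr·Cr + Qe·Cₑ)/(Qr + Qe) = 64:
Cₑ = (17080·64 − 15400·3.800) / 1680 = 615.8 µg/L.

616 µg/L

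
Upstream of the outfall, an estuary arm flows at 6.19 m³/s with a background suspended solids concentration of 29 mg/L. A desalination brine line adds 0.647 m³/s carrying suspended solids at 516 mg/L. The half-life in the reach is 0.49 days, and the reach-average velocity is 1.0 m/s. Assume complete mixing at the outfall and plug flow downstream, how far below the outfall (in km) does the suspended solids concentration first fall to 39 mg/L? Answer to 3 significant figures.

40.0 km

Conservation of mass: C = (6.190·29.00 + 0.6470·516.0) / 6.837 = 513.4/6.837 = 75.09 mg/L.
Half-life 0.49 d → k = ln 2 / 0.49 = 1.415 d⁻¹.
Set 75.09·exp(−k·t) = 39 → t = ln(75.09/39)/k = 40010 s = 11.11 h.
Distance = v·t = 1.0·40010 = 40010 m = 40.01 km.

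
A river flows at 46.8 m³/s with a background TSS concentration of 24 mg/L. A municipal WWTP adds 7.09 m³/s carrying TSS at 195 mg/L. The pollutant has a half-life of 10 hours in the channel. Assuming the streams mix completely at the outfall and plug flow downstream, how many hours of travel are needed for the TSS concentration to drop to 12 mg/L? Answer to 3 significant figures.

Mass balance: C = (46.80·24.00 + 7.090·195.0) / 53.89 = 2506/53.89 = 46.50 mg/L.
Half-life 10 h → k = ln 2 / 10 = 0.06931 h⁻¹ = 1.664 d⁻¹.
46.50·exp(−k·t) = 12 → t = ln(46.50/12)/k = 70350 s = 19.54 h.

19.5 h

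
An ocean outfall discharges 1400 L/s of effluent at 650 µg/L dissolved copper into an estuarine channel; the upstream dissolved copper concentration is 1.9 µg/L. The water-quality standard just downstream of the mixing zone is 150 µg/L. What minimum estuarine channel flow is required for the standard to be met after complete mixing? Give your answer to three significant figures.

Set C_mix = 150: (Q·1.900 + 1400·650.0) / (Q + 1400) = 150
→ Q = 1400·(650.0 − 150)/(150 − 1.900) = 4727 L/s.

4730 L/s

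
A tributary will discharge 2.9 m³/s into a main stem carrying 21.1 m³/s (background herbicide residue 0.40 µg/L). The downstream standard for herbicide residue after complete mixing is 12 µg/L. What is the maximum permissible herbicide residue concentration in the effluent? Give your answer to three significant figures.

At the limit, (Qr·Cr + Qe·Cₑ)/(Qr + Qe) = 12:
Cₑ = (24.00·12 − 21.10·0.4000) / 2.900 = 96.40 µg/L.

96.4 µg/L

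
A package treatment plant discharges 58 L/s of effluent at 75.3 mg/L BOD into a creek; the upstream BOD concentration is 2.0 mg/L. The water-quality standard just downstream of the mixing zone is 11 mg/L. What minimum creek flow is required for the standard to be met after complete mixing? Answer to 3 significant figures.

414 L/s

Set C_mix = 11: (Q·2.000 + 58.00·75.30) / (Q + 58.00) = 11
→ Q = 58.00·(75.30 − 11)/(11 − 2.000) = 414.4 L/s.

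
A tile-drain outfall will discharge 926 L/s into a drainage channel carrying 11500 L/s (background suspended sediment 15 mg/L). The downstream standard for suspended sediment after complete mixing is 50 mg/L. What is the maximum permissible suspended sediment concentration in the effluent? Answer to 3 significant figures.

485 mg/L

At the limit, (Qr·Cr + Qe·Cₑ)/(Qr + Qe) = 50:
Cₑ = (12430·50 − 11500·15.00) / 926.0 = 484.7 mg/L.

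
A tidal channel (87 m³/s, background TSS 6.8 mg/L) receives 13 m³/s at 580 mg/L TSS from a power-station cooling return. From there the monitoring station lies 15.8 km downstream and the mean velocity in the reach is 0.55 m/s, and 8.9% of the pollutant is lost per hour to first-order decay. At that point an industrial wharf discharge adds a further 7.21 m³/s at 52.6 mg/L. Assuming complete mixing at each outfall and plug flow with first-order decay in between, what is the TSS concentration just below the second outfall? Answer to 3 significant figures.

Mixed concentration C = ΣQC/ΣQ = (87.00·6.800 + 13.00·580.0) / 100.0 = 8132/100.0 = 81.32 mg/L; combined flow 100.0 m³/s.
Travel time t = 15.8·1000 / 0.55 = 28730 s = 7.980 h.
8.9%/h lost → k = −ln(1 − 0.089) = 0.09321 h⁻¹.
Decay over the reach: 81.32·exp(−kt) = 81.32·0.4753 = 38.65 mg/L.
At the second outfall, C = (100.0·38.65 + 7.210·52.60) / (100.0 + 7.210) = 39.59 mg/L.

39.6 mg/L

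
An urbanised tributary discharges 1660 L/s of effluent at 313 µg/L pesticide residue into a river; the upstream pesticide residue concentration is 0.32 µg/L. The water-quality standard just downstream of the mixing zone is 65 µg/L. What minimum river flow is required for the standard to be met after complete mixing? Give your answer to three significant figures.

Set C_mix = 65: (Q·0.3200 + 1660·313.0) / (Q + 1660) = 65
→ Q = 1660·(313.0 − 65)/(65 − 0.3200) = 6365 L/s.

6360 L/s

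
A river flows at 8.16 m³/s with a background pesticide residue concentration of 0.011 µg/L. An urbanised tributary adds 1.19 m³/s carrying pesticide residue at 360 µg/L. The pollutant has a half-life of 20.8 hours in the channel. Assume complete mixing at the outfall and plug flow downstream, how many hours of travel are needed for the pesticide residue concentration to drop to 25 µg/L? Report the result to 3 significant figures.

18.2 h

Mass balance: C = (8.160·0.01100 + 1.190·360.0) / 9.350 = 428.5/9.350 = 45.83 µg/L.
Half-life 20.8 h → k = ln 2 / 20.8 = 0.03332 h⁻¹ = 0.7998 d⁻¹.
45.83·exp(−k·t) = 25 → t = ln(45.83/25)/k = 65470 s = 18.19 h.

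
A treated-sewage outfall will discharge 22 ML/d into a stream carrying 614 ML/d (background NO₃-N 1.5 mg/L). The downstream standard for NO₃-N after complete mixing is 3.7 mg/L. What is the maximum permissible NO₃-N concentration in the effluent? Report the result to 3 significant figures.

65.1 mg/L

At the limit, (Qr·Cr + Qe·Cₑ)/(Qr + Qe) = 3.7:
Cₑ = (636.0·3.7 − 614.0·1.500) / 22.00 = 65.10 mg/L.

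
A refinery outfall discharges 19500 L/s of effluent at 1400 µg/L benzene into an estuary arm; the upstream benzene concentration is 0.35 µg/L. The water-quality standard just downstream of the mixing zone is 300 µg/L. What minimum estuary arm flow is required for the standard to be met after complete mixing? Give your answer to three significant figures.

Set C_mix = 300: (Q·0.3500 + 19500·1400) / (Q + 19500) = 300
→ Q = 19500·(1400 − 300)/(300 − 0.3500) = 71580 L/s.

71600 L/s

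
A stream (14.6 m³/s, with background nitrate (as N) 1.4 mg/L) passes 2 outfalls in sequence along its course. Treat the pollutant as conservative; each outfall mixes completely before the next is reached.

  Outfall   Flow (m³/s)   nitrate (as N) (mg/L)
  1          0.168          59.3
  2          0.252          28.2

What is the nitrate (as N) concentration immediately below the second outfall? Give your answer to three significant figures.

Below outfall 1: Q → 14.77 m³/s, C = (14.60·1.400 + 0.1680·59.30)/14.77 = 2.059 mg/L.
Below outfall 2: Q → 15.02 m³/s, C = (14.77·2.059 + 0.2520·28.20)/15.02 = 2.497 mg/L.

2.50 mg/L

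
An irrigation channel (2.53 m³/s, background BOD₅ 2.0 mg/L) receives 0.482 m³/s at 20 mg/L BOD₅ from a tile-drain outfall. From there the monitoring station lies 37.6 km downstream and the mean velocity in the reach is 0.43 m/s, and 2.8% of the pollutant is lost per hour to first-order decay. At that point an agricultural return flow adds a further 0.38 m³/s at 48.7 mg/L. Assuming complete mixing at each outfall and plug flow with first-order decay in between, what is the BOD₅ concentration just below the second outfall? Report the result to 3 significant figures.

7.63 mg/L

Mass balance: C = (2.530·2.000 + 0.4820·20.00) / 3.012 = 14.70/3.012 = 4.880 mg/L; combined flow 3.012 m³/s.
Travel time t = 37.6·1000 / 0.43 = 87440 s = 24.29 h.
2.8%/h lost → k = −ln(1 − 0.028) = 0.02840 h⁻¹.
After decay, C = 4.880 × e^(−kt) = 4.880 × 0.5017 = 2.448 mg/L.
Second outfall: C = (3.012·2.448 + 0.3800·48.70)/3.392 = 7.630 mg/L.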